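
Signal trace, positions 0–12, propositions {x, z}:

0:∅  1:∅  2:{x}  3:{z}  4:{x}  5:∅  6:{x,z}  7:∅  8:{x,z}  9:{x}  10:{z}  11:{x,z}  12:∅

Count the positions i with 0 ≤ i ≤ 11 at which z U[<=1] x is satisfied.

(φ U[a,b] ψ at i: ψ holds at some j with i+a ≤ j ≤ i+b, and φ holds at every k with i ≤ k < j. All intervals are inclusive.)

8

Evaluate at each i in [0,11]:
  i=0: ✗ (no rhs in [0,1])
  i=1: ✗ (lhs fails at k=1 before rhs at j=2)
  i=2: ✓ (rhs at j=2)
  i=3: ✓ (rhs at j=4; lhs holds on [3,3])
  i=4: ✓ (rhs at j=4)
  i=5: ✗ (lhs fails at k=5 before rhs at j=6)
  i=6: ✓ (rhs at j=6)
  i=7: ✗ (lhs fails at k=7 before rhs at j=8)
  i=8: ✓ (rhs at j=8)
  i=9: ✓ (rhs at j=9)
  i=10: ✓ (rhs at j=11; lhs holds on [10,10])
  i=11: ✓ (rhs at j=11)
Positions where it holds: {2, 3, 4, 6, 8, 9, 10, 11} → 8.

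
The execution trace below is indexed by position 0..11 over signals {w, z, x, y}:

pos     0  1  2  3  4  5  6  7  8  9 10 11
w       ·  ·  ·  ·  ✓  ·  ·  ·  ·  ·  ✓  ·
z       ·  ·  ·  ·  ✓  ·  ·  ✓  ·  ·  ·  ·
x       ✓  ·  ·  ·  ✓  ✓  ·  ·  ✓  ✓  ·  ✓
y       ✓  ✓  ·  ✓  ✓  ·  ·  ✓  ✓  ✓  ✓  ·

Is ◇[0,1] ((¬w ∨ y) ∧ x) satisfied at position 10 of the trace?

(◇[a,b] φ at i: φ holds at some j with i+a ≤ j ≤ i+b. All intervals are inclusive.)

Yes

Check ((¬w ∨ y) ∧ x) at each j in [10,11]:
  j=10: false
  j=11: true
Found at j=11 → formula holds.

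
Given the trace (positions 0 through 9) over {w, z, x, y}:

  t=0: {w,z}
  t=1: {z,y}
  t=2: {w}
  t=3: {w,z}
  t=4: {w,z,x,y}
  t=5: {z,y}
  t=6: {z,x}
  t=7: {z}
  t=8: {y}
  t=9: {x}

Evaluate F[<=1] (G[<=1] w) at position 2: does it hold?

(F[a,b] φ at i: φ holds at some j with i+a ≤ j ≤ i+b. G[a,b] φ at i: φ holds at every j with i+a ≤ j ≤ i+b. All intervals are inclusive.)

True

Check G[<=1] w at each j in [2,3]:
  j=2: holds on [2,3]
  j=3: holds on [3,4]
Found at j=2 → formula holds.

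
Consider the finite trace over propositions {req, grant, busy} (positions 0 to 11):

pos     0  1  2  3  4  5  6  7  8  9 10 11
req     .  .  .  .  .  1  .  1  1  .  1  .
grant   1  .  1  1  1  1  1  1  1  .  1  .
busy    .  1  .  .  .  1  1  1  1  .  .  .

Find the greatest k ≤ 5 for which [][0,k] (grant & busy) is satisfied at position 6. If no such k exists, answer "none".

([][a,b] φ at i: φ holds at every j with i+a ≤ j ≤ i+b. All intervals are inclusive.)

(grant & busy) must hold from j=6 onward; find where it first fails.
  j=6: holds
  j=7: holds
  j=8: holds
  j=9: fails
Holds on [6,8], so largest k = 2.

2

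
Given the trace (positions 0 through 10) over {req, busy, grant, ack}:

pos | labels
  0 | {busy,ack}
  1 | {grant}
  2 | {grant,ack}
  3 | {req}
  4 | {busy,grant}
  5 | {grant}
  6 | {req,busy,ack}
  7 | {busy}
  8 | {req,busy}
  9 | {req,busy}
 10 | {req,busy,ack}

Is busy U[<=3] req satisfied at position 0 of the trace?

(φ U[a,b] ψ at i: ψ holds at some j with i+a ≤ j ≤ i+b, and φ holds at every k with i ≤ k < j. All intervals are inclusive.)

No

Need some j in [0,3] with req, and busy at every k in [0,j-1].
  j=0: req false.
  j=1: req false.
  j=2: req false.
  j=3: req holds, but busy fails at k=1 → not this j.
No j in the window works → until fails.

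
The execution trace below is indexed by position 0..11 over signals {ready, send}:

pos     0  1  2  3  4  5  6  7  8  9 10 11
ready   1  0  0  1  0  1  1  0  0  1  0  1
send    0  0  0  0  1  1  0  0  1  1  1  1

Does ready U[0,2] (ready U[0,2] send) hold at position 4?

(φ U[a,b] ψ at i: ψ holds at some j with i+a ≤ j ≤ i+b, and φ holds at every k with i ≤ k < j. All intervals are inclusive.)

Need some j in [4,6] with (ready U[0,2] send), and ready at every k in [4,j-1].
  j=4: (ready U[0,2] send) holds; no prefix to check → satisfied.

Yes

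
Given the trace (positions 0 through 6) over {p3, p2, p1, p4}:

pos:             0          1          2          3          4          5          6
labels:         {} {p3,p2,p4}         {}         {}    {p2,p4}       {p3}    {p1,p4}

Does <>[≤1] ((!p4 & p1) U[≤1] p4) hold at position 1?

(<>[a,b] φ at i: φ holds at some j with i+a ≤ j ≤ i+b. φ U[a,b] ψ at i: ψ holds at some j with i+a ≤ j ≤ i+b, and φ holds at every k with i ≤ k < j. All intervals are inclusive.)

True

Check ((!p4 & p1) U[≤1] p4) at each j in [1,2]:
  j=1: holds
  j=2: fails
Found at j=1 → formula holds.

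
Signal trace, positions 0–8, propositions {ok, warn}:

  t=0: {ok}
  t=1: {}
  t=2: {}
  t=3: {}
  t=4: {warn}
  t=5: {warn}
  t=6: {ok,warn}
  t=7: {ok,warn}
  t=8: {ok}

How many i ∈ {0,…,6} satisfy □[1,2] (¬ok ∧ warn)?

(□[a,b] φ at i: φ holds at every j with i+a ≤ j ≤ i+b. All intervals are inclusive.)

Evaluate at each i in [0,6]:
  i=0: ✗ (fails at j=1)
  i=1: ✗ (fails at j=2)
  i=2: ✗ (fails at j=3)
  i=3: ✓ (all of [4,5])
  i=4: ✗ (fails at j=6)
  i=5: ✗ (fails at j=6)
  i=6: ✗ (fails at j=7)
Positions where it holds: {3} → 1.

1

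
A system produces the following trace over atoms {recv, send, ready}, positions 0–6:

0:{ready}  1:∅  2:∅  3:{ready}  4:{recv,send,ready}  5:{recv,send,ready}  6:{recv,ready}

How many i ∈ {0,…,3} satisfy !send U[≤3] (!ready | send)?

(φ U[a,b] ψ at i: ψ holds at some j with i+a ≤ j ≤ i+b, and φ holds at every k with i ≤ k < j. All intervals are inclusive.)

Evaluate at each i in [0,3]:
  i=0: ✓ (rhs at j=1; lhs holds on [0,0])
  i=1: ✓ (rhs at j=1)
  i=2: ✓ (rhs at j=2)
  i=3: ✓ (rhs at j=4; lhs holds on [3,3])
Positions where it holds: {0, 1, 2, 3} → 4.

4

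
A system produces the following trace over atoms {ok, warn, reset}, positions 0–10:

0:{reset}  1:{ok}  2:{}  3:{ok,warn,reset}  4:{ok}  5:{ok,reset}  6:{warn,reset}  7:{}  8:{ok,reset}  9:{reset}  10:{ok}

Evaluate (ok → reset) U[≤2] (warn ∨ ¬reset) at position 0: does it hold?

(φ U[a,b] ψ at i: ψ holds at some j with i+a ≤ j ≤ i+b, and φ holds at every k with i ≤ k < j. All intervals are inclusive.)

True

Need some j in [0,2] with (warn ∨ ¬reset), and (ok → reset) at every k in [0,j-1].
  j=0: (warn ∨ ¬reset) false.
  j=1: (warn ∨ ¬reset) holds; (ok → reset) holds at every k in [0,0] → satisfied.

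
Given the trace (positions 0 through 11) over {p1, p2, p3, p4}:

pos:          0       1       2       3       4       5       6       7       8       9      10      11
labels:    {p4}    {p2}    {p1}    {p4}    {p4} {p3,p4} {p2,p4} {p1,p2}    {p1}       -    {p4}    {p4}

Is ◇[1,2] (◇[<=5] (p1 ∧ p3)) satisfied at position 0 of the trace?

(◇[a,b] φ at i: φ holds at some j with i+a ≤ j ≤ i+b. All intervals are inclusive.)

Does not hold

Check ◇[<=5] (p1 ∧ p3) at each j in [1,2]:
  j=1: fails (none in [1,6])
  j=2: fails (none in [2,7])
No position in the window satisfies it → formula fails.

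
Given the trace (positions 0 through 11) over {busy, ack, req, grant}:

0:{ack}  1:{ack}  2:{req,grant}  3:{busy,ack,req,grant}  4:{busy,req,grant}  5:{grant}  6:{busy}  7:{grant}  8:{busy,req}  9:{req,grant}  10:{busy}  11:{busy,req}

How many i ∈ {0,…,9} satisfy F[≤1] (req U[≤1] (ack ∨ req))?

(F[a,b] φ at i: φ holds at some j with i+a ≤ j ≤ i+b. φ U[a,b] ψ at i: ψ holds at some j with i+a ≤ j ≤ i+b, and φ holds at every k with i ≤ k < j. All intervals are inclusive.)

Evaluate at each i in [0,9]:
  i=0: ✓ (witness j=0)
  i=1: ✓ (witness j=1)
  i=2: ✓ (witness j=2)
  i=3: ✓ (witness j=3)
  i=4: ✓ (witness j=4)
  i=5: ✗ (none in [5,6])
  i=6: ✗ (none in [6,7])
  i=7: ✓ (witness j=8)
  i=8: ✓ (witness j=8)
  i=9: ✓ (witness j=9)
Positions where it holds: {0, 1, 2, 3, 4, 7, 8, 9} → 8.

8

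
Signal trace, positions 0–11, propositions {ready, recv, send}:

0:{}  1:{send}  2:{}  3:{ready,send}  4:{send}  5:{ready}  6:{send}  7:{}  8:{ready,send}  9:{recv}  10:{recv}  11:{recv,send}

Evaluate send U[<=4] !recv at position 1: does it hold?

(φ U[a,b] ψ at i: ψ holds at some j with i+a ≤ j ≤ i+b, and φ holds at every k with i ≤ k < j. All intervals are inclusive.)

Need some j in [1,5] with !recv, and send at every k in [1,j-1].
  j=1: !recv holds; no prefix to check → satisfied.

True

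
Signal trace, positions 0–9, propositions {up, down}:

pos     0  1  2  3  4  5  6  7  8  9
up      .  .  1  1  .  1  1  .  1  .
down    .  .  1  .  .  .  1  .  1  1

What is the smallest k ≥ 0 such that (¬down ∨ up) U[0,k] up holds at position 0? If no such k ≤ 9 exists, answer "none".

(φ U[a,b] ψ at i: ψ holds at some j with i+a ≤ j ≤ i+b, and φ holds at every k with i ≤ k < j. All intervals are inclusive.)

2

Need earliest j ≥ 0 with up, and (¬down ∨ up) at every k in [0,j-1].
  j=0: rhs fails.
  j=1: rhs fails.
  j=2: rhs holds; lhs holds on [0,1]. k = 2.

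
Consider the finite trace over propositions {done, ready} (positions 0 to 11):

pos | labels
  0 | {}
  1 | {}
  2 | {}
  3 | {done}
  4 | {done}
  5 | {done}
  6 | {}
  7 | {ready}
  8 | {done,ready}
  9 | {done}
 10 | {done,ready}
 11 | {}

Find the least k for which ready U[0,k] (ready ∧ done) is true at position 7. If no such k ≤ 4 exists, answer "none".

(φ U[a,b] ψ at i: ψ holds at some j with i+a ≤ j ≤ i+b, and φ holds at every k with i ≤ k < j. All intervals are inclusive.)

1

Need earliest j ≥ 7 with (ready ∧ done), and ready at every k in [7,j-1].
  j=7: rhs fails.
  j=8: rhs holds; lhs holds on [7,7]. k = 1.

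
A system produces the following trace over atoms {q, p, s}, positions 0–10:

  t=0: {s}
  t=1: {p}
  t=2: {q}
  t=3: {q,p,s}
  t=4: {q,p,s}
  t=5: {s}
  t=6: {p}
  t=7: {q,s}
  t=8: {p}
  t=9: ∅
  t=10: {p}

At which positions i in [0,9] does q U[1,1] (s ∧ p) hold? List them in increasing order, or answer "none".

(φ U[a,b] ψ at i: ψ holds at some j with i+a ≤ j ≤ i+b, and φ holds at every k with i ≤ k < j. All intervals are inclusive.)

2, 3

Evaluate at each i in [0,9]:
  i=0: ✗ (no rhs in [1,1])
  i=1: ✗ (no rhs in [2,2])
  i=2: ✓ (rhs at j=3; lhs holds on [2,2])
  i=3: ✓ (rhs at j=4; lhs holds on [3,3])
  i=4: ✗ (no rhs in [5,5])
  i=5: ✗ (no rhs in [6,6])
  i=6: ✗ (no rhs in [7,7])
  i=7: ✗ (no rhs in [8,8])
  i=8: ✗ (no rhs in [9,9])
  i=9: ✗ (no rhs in [10,10])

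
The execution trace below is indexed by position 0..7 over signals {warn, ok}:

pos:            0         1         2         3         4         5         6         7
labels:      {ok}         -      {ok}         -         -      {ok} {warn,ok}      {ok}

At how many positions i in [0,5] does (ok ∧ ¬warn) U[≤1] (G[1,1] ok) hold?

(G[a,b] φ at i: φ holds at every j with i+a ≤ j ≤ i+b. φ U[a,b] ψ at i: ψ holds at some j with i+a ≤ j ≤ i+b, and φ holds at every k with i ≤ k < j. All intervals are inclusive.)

4

Evaluate at each i in [0,5]:
  i=0: ✓ (rhs at j=1; lhs holds on [0,0])
  i=1: ✓ (rhs at j=1)
  i=2: ✗ (no rhs in [2,3])
  i=3: ✗ (lhs fails at k=3 before rhs at j=4)
  i=4: ✓ (rhs at j=4)
  i=5: ✓ (rhs at j=5)
Positions where it holds: {0, 1, 4, 5} → 4.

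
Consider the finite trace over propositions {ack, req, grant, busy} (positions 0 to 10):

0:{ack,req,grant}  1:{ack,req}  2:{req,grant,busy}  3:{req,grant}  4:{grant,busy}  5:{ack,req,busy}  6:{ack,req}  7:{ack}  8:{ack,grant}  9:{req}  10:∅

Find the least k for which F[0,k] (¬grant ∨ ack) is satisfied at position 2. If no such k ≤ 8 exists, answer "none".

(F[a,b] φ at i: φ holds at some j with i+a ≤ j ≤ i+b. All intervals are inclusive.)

3

Scan j = 2,3,… for (¬grant ∨ ack):
  j=2: fails
  j=3: fails
  j=4: fails
  j=5: holds
First hit at j=5, so smallest k = 5-2 = 3.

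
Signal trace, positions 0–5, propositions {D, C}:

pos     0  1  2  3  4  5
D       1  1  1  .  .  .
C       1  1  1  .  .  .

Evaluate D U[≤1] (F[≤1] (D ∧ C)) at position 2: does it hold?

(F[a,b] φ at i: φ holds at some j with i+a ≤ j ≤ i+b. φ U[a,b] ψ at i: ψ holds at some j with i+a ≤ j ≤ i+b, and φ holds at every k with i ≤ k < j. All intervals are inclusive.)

Holds

Need some j in [2,3] with F[≤1] (D ∧ C), and D at every k in [2,j-1].
  j=2: F[≤1] (D ∧ C) holds; no prefix to check → satisfied.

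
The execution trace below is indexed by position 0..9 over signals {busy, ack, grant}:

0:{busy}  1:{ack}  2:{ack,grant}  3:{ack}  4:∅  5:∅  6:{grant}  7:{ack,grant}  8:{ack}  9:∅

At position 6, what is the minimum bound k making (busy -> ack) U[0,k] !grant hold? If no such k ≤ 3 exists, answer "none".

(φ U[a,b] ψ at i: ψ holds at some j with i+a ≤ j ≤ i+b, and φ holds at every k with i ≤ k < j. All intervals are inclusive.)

Need earliest j ≥ 6 with !grant, and (busy -> ack) at every k in [6,j-1].
  j=6: rhs fails.
  j=7: rhs fails.
  j=8: rhs holds; lhs holds on [6,7]. k = 2.

2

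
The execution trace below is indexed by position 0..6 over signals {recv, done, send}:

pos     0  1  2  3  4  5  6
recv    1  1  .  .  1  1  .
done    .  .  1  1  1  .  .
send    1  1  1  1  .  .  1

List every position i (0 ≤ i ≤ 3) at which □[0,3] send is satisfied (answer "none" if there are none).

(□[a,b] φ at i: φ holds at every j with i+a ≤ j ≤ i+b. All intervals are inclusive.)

0

Evaluate at each i in [0,3]:
  i=0: ✓ (all of [0,3])
  i=1: ✗ (fails at j=4)
  i=2: ✗ (fails at j=4)
  i=3: ✗ (fails at j=4)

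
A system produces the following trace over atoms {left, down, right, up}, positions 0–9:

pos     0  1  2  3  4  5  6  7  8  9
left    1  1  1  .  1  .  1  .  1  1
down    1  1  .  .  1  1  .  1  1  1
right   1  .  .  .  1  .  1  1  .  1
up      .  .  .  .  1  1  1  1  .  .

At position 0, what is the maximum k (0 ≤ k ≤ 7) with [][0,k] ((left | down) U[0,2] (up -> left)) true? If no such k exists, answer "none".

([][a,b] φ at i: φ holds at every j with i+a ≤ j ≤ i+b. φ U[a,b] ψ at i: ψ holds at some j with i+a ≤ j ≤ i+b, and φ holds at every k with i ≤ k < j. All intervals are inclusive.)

((left | down) U[0,2] (up -> left)) must hold from j=0 onward; find where it first fails.
  j=0: holds
  j=1: holds
  j=2: holds
  j=3: holds
  j=4: holds
  j=5: holds
  j=6: holds
  j=7: holds
Holds through j=7; largest k = 7.

7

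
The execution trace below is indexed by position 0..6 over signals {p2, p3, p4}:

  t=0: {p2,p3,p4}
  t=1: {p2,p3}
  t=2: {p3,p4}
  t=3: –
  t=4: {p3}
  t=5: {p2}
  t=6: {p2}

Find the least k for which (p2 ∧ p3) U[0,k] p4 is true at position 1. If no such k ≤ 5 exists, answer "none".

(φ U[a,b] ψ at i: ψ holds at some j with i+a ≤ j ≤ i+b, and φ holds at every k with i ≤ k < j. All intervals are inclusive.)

Need earliest j ≥ 1 with p4, and (p2 ∧ p3) at every k in [1,j-1].
  j=1: rhs fails.
  j=2: rhs holds; lhs holds on [1,1]. k = 1.

1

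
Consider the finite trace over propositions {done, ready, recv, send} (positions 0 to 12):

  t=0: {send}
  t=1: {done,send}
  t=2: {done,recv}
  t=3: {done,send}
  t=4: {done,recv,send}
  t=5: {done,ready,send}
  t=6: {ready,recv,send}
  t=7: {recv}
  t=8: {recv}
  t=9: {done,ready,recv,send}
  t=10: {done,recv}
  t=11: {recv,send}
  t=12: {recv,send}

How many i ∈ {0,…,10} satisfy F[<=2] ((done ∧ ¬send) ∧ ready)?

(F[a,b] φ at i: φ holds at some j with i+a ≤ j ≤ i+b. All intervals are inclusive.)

Evaluate at each i in [0,10]:
  i=0: ✗ (none in [0,2])
  i=1: ✗ (none in [1,3])
  i=2: ✗ (none in [2,4])
  i=3: ✗ (none in [3,5])
  i=4: ✗ (none in [4,6])
  i=5: ✗ (none in [5,7])
  i=6: ✗ (none in [6,8])
  i=7: ✗ (none in [7,9])
  i=8: ✗ (none in [8,10])
  i=9: ✗ (none in [9,11])
  i=10: ✗ (none in [10,12])
Positions where it holds: {} → 0.

0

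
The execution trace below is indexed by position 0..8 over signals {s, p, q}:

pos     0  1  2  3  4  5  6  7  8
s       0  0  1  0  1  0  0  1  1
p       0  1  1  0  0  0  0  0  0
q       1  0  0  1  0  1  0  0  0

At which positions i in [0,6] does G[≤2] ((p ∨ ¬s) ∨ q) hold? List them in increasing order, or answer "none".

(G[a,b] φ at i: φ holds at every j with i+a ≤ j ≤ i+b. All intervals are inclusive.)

Evaluate at each i in [0,6]:
  i=0: ✓ (all of [0,2])
  i=1: ✓ (all of [1,3])
  i=2: ✗ (fails at j=4)
  i=3: ✗ (fails at j=4)
  i=4: ✗ (fails at j=4)
  i=5: ✗ (fails at j=7)
  i=6: ✗ (fails at j=7)

0, 1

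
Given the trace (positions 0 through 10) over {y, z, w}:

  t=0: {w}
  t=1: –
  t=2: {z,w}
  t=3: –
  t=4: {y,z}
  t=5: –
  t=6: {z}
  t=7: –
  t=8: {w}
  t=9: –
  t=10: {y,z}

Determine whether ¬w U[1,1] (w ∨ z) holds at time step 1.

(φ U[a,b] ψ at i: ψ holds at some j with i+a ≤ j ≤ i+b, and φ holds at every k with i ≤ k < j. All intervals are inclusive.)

Yes

Need some j in [2,2] with (w ∨ z), and ¬w at every k in [1,j-1].
  j=2: (w ∨ z) holds; ¬w holds at every k in [1,1] → satisfied.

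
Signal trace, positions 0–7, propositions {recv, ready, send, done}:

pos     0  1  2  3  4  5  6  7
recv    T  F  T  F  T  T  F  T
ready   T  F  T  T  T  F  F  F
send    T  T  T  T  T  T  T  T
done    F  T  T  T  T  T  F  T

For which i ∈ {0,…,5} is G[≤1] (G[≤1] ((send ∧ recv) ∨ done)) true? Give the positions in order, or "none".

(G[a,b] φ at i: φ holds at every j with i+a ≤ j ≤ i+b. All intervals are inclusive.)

0, 1, 2, 3

Evaluate at each i in [0,5]:
  i=0: ✓ (all of [0,1])
  i=1: ✓ (all of [1,2])
  i=2: ✓ (all of [2,3])
  i=3: ✓ (all of [3,4])
  i=4: ✗ (fails at j=5)
  i=5: ✗ (fails at j=5)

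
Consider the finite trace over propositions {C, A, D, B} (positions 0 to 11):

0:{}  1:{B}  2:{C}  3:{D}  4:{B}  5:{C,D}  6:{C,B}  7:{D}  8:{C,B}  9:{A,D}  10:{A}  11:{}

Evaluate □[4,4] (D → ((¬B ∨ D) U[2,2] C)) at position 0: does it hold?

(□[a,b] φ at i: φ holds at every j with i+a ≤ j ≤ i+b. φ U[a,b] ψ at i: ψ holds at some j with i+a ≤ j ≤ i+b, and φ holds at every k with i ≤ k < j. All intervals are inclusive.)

Check (D → ((¬B ∨ D) U[2,2] C)) at every j in [4,4]:
  j=4: antecedent false → ✓
All positions satisfy it → formula holds.

Holds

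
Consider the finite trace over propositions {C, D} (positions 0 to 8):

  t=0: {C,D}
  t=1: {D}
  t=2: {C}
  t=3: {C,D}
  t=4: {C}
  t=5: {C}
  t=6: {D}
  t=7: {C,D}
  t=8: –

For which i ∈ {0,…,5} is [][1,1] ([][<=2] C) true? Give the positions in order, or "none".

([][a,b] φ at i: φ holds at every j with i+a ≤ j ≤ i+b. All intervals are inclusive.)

Evaluate at each i in [0,5]:
  i=0: ✗ (fails at j=1)
  i=1: ✓ (all of [2,2])
  i=2: ✓ (all of [3,3])
  i=3: ✗ (fails at j=4)
  i=4: ✗ (fails at j=5)
  i=5: ✗ (fails at j=6)

1, 2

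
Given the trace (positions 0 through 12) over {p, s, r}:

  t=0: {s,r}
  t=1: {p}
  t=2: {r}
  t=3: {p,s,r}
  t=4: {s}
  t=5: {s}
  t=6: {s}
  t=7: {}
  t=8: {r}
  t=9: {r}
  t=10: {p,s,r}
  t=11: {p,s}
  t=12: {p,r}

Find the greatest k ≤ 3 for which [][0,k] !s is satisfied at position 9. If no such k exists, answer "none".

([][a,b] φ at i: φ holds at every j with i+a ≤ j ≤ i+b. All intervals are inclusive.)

!s must hold from j=9 onward; find where it first fails.
  j=9: holds
  j=10: fails
Holds on [9,9], so largest k = 0.

0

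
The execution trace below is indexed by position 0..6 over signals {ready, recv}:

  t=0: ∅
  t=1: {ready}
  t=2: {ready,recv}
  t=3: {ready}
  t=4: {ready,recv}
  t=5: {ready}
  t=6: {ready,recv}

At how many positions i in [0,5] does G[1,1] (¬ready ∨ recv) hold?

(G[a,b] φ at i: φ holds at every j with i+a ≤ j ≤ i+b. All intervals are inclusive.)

Evaluate at each i in [0,5]:
  i=0: ✗ (fails at j=1)
  i=1: ✓ (all of [2,2])
  i=2: ✗ (fails at j=3)
  i=3: ✓ (all of [4,4])
  i=4: ✗ (fails at j=5)
  i=5: ✓ (all of [6,6])
Positions where it holds: {1, 3, 5} → 3.

3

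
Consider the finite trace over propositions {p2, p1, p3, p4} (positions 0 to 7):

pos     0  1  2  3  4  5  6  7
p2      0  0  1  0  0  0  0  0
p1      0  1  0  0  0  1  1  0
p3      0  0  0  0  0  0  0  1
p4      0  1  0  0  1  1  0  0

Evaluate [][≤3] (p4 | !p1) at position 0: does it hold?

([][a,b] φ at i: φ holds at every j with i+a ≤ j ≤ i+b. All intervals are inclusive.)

Yes

Check (p4 | !p1) at every j in [0,3]:
  j=0: true
  j=1: true
  j=2: true
  j=3: true
All positions satisfy it → formula holds.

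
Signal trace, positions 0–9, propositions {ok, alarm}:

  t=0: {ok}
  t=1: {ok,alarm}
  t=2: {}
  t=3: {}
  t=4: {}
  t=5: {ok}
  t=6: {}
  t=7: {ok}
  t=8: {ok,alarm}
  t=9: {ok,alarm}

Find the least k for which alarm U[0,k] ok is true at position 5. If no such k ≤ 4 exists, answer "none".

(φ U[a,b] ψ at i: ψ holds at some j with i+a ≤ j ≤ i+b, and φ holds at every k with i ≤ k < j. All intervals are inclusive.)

Need earliest j ≥ 5 with ok, and alarm at every k in [5,j-1].
  j=5: rhs holds (empty prefix). k = 0.

0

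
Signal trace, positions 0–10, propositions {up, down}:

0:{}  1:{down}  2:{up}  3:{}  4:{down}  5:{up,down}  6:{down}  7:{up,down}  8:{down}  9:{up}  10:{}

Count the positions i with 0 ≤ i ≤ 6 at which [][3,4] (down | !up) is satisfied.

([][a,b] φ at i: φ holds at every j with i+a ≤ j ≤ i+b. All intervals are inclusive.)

5

Evaluate at each i in [0,6]:
  i=0: ✓ (all of [3,4])
  i=1: ✓ (all of [4,5])
  i=2: ✓ (all of [5,6])
  i=3: ✓ (all of [6,7])
  i=4: ✓ (all of [7,8])
  i=5: ✗ (fails at j=9)
  i=6: ✗ (fails at j=9)
Positions where it holds: {0, 1, 2, 3, 4} → 5.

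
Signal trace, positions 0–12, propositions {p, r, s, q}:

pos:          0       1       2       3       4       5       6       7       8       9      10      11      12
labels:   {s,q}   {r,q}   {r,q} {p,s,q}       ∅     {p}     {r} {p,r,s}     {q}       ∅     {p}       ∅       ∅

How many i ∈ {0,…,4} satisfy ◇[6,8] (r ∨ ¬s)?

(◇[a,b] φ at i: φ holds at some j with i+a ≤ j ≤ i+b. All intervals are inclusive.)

Evaluate at each i in [0,4]:
  i=0: ✓ (witness j=6)
  i=1: ✓ (witness j=7)
  i=2: ✓ (witness j=8)
  i=3: ✓ (witness j=9)
  i=4: ✓ (witness j=10)
Positions where it holds: {0, 1, 2, 3, 4} → 5.

5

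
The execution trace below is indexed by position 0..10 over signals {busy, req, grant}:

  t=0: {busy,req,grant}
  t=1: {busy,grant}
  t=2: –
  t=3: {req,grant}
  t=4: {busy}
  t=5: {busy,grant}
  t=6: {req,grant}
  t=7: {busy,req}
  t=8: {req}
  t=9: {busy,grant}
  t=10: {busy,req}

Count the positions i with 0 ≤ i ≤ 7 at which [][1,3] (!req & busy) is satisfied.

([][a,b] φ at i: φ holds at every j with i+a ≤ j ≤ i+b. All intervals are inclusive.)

Evaluate at each i in [0,7]:
  i=0: ✗ (fails at j=2)
  i=1: ✗ (fails at j=2)
  i=2: ✗ (fails at j=3)
  i=3: ✗ (fails at j=6)
  i=4: ✗ (fails at j=6)
  i=5: ✗ (fails at j=6)
  i=6: ✗ (fails at j=7)
  i=7: ✗ (fails at j=8)
Positions where it holds: {} → 0.

0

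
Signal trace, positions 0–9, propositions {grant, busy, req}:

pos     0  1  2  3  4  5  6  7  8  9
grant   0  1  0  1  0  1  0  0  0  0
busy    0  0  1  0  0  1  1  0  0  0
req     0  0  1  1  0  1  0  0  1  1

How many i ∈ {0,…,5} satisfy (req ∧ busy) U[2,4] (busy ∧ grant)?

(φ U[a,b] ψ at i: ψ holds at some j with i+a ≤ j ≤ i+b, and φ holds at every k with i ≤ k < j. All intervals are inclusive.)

0

Evaluate at each i in [0,5]:
  i=0: ✗ (no rhs in [2,4])
  i=1: ✗ (lhs fails at k=1 before rhs at j=5)
  i=2: ✗ (lhs fails at k=3 before rhs at j=5)
  i=3: ✗ (lhs fails at k=3 before rhs at j=5)
  i=4: ✗ (no rhs in [6,8])
  i=5: ✗ (no rhs in [7,9])
Positions where it holds: {} → 0.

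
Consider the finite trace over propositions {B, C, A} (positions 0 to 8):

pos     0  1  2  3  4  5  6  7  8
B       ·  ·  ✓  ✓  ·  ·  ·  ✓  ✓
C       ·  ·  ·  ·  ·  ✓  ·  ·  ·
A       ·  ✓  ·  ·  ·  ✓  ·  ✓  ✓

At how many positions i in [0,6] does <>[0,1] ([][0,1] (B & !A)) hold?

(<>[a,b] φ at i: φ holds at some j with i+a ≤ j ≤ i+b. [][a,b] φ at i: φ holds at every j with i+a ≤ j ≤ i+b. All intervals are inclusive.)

2

Evaluate at each i in [0,6]:
  i=0: ✗ (none in [0,1])
  i=1: ✓ (witness j=2)
  i=2: ✓ (witness j=2)
  i=3: ✗ (none in [3,4])
  i=4: ✗ (none in [4,5])
  i=5: ✗ (none in [5,6])
  i=6: ✗ (none in [6,7])
Positions where it holds: {1, 2} → 2.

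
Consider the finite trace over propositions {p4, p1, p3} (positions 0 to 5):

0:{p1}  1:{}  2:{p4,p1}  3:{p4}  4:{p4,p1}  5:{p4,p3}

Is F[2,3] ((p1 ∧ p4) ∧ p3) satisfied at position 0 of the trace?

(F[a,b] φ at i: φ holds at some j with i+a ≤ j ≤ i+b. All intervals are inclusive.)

Check ((p1 ∧ p4) ∧ p3) at each j in [2,3]:
  j=2: false
  j=3: false
No position in the window satisfies it → formula fails.

False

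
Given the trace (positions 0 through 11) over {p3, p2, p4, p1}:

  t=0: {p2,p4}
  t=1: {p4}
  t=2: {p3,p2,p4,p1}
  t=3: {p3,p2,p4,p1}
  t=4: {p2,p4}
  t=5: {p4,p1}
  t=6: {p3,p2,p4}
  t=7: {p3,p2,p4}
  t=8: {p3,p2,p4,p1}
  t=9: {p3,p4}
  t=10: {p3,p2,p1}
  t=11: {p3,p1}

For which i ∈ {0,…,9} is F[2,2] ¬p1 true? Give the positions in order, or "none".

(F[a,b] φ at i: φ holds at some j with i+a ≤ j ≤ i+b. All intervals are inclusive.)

Evaluate at each i in [0,9]:
  i=0: ✗ (none in [2,2])
  i=1: ✗ (none in [3,3])
  i=2: ✓ (witness j=4)
  i=3: ✗ (none in [5,5])
  i=4: ✓ (witness j=6)
  i=5: ✓ (witness j=7)
  i=6: ✗ (none in [8,8])
  i=7: ✓ (witness j=9)
  i=8: ✗ (none in [10,10])
  i=9: ✗ (none in [11,11])

2, 4, 5, 7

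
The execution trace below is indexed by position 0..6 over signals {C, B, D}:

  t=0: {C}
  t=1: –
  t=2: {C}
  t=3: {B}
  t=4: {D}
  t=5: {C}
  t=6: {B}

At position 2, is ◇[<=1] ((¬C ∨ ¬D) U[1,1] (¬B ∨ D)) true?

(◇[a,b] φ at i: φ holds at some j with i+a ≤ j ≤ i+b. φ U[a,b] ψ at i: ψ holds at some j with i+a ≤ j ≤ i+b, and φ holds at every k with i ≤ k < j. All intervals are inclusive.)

Check ((¬C ∨ ¬D) U[1,1] (¬B ∨ D)) at each j in [2,3]:
  j=2: fails
  j=3: holds
Found at j=3 → formula holds.

True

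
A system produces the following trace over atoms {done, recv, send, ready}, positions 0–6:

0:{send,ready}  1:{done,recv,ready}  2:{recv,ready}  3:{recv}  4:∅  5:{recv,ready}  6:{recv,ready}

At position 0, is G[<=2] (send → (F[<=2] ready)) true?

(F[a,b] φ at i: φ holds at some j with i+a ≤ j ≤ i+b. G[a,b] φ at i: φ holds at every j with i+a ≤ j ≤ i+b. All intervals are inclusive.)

Holds

Check (send → (F[<=2] ready)) at every j in [0,2]:
  j=0: antecedent true; consequent holds (witness at 0) → ✓
  j=1: antecedent false → ✓
  j=2: antecedent false → ✓
All positions satisfy it → formula holds.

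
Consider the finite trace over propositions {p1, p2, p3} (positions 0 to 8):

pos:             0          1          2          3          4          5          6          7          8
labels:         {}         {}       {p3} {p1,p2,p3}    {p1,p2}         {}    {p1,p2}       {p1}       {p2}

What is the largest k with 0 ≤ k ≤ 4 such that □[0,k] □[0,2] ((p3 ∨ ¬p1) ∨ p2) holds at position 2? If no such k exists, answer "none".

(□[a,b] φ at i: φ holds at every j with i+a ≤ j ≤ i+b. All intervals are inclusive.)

2

□[0,2] ((p3 ∨ ¬p1) ∨ p2) must hold from j=2 onward; find where it first fails.
  j=2: holds
  j=3: holds
  j=4: holds
  j=5: fails
Holds on [2,4], so largest k = 2.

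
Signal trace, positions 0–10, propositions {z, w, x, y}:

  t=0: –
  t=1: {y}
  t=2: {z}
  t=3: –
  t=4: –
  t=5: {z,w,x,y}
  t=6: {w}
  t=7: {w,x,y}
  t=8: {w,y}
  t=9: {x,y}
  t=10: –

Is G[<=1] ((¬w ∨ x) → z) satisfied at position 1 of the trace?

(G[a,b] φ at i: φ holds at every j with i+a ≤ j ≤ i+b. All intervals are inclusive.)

Check ((¬w ∨ x) → z) at every j in [1,2]:
  j=1: antecedent true; consequent false → ✗
  j=2: antecedent true; consequent true → ✓
Fails at j=1 → formula fails.

False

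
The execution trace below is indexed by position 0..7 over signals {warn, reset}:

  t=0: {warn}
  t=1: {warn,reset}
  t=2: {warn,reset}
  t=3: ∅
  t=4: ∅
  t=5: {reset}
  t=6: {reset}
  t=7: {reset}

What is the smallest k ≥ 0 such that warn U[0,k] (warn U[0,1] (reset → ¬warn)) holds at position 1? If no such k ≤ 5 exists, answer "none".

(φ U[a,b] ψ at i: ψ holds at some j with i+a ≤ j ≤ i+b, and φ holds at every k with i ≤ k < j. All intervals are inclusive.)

Need earliest j ≥ 1 with (warn U[0,1] (reset → ¬warn)), and warn at every k in [1,j-1].
  j=1: rhs fails.
  j=2: rhs holds; lhs holds on [1,1]. k = 1.

1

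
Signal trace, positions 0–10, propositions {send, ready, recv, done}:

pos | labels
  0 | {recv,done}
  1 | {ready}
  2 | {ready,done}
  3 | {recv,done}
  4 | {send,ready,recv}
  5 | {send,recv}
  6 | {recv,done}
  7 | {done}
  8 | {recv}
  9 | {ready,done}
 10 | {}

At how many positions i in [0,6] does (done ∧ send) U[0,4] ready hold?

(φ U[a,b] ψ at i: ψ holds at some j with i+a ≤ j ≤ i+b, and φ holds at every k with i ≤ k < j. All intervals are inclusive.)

3

Evaluate at each i in [0,6]:
  i=0: ✗ (lhs fails at k=0 before rhs at j=1)
  i=1: ✓ (rhs at j=1)
  i=2: ✓ (rhs at j=2)
  i=3: ✗ (lhs fails at k=3 before rhs at j=4)
  i=4: ✓ (rhs at j=4)
  i=5: ✗ (lhs fails at k=5 before rhs at j=9)
  i=6: ✗ (lhs fails at k=6 before rhs at j=9)
Positions where it holds: {1, 2, 4} → 3.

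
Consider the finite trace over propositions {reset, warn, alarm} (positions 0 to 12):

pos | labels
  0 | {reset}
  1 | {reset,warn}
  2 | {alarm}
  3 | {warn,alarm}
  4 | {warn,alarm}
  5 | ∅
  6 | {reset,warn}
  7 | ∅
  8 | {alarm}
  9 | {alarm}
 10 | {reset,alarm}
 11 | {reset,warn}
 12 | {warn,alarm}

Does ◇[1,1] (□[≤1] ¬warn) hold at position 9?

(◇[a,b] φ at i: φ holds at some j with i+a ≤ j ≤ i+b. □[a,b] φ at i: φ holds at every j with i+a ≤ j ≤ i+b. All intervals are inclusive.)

False

Check □[≤1] ¬warn at each j in [10,10]:
  j=10: fails at 11
No position in the window satisfies it → formula fails.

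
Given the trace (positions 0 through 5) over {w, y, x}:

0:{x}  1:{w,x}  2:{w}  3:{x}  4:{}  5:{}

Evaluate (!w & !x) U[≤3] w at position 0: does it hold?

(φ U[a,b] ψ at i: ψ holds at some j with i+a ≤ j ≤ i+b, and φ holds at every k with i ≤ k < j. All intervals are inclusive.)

No

Need some j in [0,3] with w, and (!w & !x) at every k in [0,j-1].
  j=0: w false.
  j=1: w holds, but (!w & !x) fails at k=0 → not this j.
  j=2: w holds, but (!w & !x) fails at k=0 → not this j.
  j=3: w false.
No j in the window works → until fails.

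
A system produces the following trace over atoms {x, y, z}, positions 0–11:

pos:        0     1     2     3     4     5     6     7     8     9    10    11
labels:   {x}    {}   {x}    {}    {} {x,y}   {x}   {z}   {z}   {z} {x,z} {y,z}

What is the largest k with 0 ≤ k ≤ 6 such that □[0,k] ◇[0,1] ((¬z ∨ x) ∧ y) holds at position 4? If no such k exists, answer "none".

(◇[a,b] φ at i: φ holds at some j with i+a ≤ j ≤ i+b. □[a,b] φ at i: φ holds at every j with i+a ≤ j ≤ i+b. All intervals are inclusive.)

◇[0,1] ((¬z ∨ x) ∧ y) must hold from j=4 onward; find where it first fails.
  j=4: holds
  j=5: holds
  j=6: fails
Holds on [4,5], so largest k = 1.

1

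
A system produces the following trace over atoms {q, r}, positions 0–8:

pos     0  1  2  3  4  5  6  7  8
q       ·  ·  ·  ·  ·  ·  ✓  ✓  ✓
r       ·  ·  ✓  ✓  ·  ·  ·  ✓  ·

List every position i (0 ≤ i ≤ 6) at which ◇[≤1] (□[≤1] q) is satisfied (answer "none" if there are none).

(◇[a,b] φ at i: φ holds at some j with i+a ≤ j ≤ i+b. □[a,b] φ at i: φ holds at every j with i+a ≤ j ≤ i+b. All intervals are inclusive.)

5, 6

Evaluate at each i in [0,6]:
  i=0: ✗ (none in [0,1])
  i=1: ✗ (none in [1,2])
  i=2: ✗ (none in [2,3])
  i=3: ✗ (none in [3,4])
  i=4: ✗ (none in [4,5])
  i=5: ✓ (witness j=6)
  i=6: ✓ (witness j=6)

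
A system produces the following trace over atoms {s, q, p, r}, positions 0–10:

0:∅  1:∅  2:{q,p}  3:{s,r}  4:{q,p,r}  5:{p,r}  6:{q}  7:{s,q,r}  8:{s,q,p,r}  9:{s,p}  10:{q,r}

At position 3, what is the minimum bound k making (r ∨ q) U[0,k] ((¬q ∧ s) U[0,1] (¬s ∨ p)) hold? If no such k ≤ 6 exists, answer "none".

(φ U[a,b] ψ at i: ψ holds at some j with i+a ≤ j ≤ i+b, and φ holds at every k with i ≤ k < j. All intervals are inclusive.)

Need earliest j ≥ 3 with ((¬q ∧ s) U[0,1] (¬s ∨ p)), and (r ∨ q) at every k in [3,j-1].
  j=3: rhs holds (empty prefix). k = 0.

0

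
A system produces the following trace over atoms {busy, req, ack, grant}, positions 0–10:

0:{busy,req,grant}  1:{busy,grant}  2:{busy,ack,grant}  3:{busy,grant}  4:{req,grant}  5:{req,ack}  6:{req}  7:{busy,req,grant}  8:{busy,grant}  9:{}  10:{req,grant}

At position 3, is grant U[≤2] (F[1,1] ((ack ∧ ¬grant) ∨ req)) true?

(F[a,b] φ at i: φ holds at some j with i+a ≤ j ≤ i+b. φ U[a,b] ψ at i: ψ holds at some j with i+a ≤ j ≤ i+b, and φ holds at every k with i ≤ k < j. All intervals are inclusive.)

Yes

Need some j in [3,5] with F[1,1] ((ack ∧ ¬grant) ∨ req), and grant at every k in [3,j-1].
  j=3: F[1,1] ((ack ∧ ¬grant) ∨ req) holds; no prefix to check → satisfied.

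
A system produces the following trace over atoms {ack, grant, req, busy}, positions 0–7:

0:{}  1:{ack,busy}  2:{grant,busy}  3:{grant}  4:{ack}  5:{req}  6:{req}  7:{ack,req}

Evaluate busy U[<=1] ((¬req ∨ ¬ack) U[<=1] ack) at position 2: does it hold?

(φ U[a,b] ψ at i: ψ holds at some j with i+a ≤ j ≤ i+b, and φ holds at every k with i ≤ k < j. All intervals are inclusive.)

Need some j in [2,3] with ((¬req ∨ ¬ack) U[<=1] ack), and busy at every k in [2,j-1].
  j=2: ((¬req ∨ ¬ack) U[<=1] ack) — fails.
  j=3: ((¬req ∨ ¬ack) U[<=1] ack) holds; busy holds at every k in [2,2] → satisfied.

True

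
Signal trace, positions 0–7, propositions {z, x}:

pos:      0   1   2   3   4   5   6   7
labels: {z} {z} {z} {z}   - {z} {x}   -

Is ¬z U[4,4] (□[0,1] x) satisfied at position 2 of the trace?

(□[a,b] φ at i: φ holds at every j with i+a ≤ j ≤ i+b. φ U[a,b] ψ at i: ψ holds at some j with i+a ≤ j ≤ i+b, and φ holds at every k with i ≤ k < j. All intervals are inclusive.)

Need some j in [6,6] with □[0,1] x, and ¬z at every k in [2,j-1].
  j=6: □[0,1] x — fails at 7.
No j in the window works → until fails.

False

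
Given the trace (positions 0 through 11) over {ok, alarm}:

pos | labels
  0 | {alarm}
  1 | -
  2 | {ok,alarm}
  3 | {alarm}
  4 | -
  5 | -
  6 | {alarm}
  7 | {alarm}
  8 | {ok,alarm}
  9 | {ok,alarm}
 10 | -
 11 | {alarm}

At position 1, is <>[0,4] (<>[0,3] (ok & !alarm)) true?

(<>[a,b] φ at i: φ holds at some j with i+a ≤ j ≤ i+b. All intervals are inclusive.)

Does not hold

Check <>[0,3] (ok & !alarm) at each j in [1,5]:
  j=1: fails (none in [1,4])
  j=2: fails (none in [2,5])
  j=3: fails (none in [3,6])
  j=4: fails (none in [4,7])
  j=5: fails (none in [5,8])
No position in the window satisfies it → formula fails.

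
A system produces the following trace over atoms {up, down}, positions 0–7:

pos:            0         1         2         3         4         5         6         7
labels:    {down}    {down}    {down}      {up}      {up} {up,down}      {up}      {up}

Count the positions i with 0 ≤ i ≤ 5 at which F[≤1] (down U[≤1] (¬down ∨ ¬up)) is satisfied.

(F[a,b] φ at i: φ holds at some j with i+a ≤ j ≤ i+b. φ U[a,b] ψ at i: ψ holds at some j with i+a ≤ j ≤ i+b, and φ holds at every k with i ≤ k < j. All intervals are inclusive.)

6

Evaluate at each i in [0,5]:
  i=0: ✓ (witness j=0)
  i=1: ✓ (witness j=1)
  i=2: ✓ (witness j=2)
  i=3: ✓ (witness j=3)
  i=4: ✓ (witness j=4)
  i=5: ✓ (witness j=5)
Positions where it holds: {0, 1, 2, 3, 4, 5} → 6.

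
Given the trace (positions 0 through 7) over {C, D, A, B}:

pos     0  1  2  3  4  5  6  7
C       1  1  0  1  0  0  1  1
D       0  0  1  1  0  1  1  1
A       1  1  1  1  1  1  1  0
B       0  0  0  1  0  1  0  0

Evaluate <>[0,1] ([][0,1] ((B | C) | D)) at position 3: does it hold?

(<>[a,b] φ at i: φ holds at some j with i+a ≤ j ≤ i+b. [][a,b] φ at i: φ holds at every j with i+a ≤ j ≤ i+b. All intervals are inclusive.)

Check [][0,1] ((B | C) | D) at each j in [3,4]:
  j=3: fails at 4
  j=4: fails at 4
No position in the window satisfies it → formula fails.

False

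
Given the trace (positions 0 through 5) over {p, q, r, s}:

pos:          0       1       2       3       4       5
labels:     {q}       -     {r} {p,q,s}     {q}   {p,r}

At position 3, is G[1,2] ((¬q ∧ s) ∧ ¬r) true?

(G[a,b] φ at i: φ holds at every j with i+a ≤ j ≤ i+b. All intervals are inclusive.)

Does not hold

Check ((¬q ∧ s) ∧ ¬r) at every j in [4,5]:
  j=4: false
  j=5: false
Fails at j=4 → formula fails.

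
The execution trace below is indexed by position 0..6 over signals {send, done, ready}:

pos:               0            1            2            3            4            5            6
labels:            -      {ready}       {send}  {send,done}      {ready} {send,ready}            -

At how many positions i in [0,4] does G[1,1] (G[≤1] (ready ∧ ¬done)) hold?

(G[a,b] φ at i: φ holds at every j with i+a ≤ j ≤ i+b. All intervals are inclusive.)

Evaluate at each i in [0,4]:
  i=0: ✗ (fails at j=1)
  i=1: ✗ (fails at j=2)
  i=2: ✗ (fails at j=3)
  i=3: ✓ (all of [4,4])
  i=4: ✗ (fails at j=5)
Positions where it holds: {3} → 1.

1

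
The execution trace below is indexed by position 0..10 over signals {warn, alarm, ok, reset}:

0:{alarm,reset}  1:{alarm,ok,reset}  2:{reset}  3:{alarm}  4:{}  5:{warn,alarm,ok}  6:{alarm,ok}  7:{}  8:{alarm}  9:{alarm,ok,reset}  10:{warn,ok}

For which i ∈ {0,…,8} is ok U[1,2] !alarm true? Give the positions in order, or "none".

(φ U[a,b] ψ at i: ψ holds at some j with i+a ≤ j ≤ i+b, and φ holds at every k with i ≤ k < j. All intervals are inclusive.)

Evaluate at each i in [0,8]:
  i=0: ✗ (lhs fails at k=0 before rhs at j=2)
  i=1: ✓ (rhs at j=2; lhs holds on [1,1])
  i=2: ✗ (lhs fails at k=2 before rhs at j=4)
  i=3: ✗ (lhs fails at k=3 before rhs at j=4)
  i=4: ✗ (no rhs in [5,6])
  i=5: ✓ (rhs at j=7; lhs holds on [5,6])
  i=6: ✓ (rhs at j=7; lhs holds on [6,6])
  i=7: ✗ (no rhs in [8,9])
  i=8: ✗ (lhs fails at k=8 before rhs at j=10)

1, 5, 6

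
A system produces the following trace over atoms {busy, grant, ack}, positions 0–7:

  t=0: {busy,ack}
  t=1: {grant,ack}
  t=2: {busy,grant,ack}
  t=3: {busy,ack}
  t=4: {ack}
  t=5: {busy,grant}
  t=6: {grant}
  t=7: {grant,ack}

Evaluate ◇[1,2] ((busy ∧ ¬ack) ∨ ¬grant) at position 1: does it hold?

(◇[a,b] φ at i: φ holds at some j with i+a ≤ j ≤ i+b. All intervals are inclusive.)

Holds

Check ((busy ∧ ¬ack) ∨ ¬grant) at each j in [2,3]:
  j=2: false
  j=3: true
Found at j=3 → formula holds.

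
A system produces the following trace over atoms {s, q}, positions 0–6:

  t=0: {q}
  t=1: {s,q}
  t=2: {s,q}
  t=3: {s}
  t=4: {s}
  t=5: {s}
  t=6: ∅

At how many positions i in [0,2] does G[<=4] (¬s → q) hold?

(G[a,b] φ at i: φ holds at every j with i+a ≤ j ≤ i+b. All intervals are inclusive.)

Evaluate at each i in [0,2]:
  i=0: ✓ (all of [0,4])
  i=1: ✓ (all of [1,5])
  i=2: ✗ (fails at j=6)
Positions where it holds: {0, 1} → 2.

2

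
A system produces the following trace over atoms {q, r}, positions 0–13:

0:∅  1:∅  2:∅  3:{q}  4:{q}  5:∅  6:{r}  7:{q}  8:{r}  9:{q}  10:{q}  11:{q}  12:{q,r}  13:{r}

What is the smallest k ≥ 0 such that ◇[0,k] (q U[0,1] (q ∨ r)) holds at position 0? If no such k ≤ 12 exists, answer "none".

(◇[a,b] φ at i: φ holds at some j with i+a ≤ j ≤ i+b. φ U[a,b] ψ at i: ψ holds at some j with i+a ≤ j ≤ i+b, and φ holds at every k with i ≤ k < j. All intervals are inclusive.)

Scan j = 0,1,… for (q U[0,1] (q ∨ r)):
  j=0: fails
  j=1: fails
  j=2: fails
  j=3: holds
First hit at j=3, so smallest k = 3-0 = 3.

3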